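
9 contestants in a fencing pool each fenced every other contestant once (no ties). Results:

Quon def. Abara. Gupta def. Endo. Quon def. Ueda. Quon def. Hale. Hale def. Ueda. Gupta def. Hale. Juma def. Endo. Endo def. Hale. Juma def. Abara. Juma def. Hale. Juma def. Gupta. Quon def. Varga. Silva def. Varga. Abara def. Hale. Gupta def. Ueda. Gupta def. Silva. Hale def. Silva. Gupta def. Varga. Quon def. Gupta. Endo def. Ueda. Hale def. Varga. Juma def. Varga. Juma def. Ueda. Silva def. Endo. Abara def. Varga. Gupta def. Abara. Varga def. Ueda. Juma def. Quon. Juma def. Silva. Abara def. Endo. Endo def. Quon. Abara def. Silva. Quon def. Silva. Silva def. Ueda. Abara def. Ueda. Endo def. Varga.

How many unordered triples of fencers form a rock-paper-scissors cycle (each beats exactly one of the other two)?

4

Win totals: Varga 1, Gupta 6, Juma 8, Silva 3, Quon 6, Ueda 0, Hale 3, Endo 4, Abara 5.
A fencer with w wins dominates both others in C(w,2) triples; summing gives 0 + 15 + 28 + 3 + 15 + 0 + 3 + 6 + 10 = 80 transitive triples.
Total triples C(9,3) = 84, so cyclic triples = 84 − 80 = 4.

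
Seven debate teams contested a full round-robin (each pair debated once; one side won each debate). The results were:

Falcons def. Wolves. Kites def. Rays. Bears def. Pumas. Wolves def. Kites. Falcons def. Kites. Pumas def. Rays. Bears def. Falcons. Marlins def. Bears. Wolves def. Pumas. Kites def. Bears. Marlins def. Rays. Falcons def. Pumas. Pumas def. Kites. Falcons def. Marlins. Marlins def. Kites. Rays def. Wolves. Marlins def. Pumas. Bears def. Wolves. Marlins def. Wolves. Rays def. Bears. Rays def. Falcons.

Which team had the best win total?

Marlins

Win totals: Falcons 4, Pumas 2, Rays 3, Marlins 5, Bears 3, Wolves 2, Kites 2.
Marlins leads with 5 wins (next highest: 4).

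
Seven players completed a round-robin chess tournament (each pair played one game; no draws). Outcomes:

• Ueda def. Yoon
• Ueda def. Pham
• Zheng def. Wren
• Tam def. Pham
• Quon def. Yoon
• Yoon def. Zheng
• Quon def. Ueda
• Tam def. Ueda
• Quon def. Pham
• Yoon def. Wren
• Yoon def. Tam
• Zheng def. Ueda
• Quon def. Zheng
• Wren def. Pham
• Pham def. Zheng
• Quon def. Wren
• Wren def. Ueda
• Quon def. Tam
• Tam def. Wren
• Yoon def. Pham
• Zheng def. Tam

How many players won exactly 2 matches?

Win totals: Ueda 2, Quon 6, Yoon 4, Pham 1, Wren 2, Tam 3, Zheng 3.
Exactly 2: Ueda, Wren — 2 players.

2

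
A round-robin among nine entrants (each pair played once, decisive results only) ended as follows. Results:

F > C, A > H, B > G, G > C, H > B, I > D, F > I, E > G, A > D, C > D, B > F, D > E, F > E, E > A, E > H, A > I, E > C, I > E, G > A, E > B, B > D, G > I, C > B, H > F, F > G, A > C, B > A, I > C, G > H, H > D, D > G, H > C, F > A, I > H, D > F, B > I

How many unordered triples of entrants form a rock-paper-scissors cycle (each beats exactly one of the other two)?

26

Win totals: A 4, B 5, C 2, D 3, E 5, F 5, G 4, H 4, I 4.
An entrant with w wins dominates both others in C(w,2) triples; summing gives 6 + 10 + 1 + 3 + 10 + 10 + 6 + 6 + 6 = 58 transitive triples.
Total triples C(9,3) = 84, so cyclic triples = 84 − 58 = 26.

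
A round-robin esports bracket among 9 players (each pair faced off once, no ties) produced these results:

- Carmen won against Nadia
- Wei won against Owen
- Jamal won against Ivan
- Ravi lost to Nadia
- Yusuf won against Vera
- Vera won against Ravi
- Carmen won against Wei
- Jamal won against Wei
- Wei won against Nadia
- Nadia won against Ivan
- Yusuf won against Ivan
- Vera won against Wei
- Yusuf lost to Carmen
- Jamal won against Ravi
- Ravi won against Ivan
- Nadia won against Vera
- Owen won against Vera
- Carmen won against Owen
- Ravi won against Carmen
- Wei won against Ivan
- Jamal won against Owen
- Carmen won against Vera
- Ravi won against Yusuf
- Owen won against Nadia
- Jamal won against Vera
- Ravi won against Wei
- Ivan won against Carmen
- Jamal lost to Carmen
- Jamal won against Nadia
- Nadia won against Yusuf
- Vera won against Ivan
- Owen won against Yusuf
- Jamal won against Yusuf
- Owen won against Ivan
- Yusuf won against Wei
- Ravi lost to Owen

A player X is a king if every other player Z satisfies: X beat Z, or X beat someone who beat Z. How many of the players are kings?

Ivan cannot reach Ravi in two steps.
Ravi reaches everyone (king).
Carmen reaches everyone (king).
Owen cannot reach Jamal in two steps.
Jamal reaches everyone (king).
Nadia cannot reach Owen, Jamal in two steps.
Vera cannot reach Jamal in two steps.
Wei cannot reach Jamal in two steps.
Yusuf cannot reach Jamal in two steps.
Kings: Ravi, Carmen, Jamal — 3.

3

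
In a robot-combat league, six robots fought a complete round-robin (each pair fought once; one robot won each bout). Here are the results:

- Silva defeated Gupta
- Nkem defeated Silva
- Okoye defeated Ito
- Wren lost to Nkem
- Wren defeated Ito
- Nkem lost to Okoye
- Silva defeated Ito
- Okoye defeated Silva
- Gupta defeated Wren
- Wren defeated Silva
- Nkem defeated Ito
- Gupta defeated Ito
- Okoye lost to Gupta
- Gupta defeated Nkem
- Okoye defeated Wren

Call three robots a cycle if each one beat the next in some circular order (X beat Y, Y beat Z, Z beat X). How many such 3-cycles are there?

Of the C(6,3) = 20 triples, the cyclic ones are: {Silva, Okoye, Gupta}; {Silva, Nkem, Gupta}; {Silva, Wren, Gupta}.
That is 3.

3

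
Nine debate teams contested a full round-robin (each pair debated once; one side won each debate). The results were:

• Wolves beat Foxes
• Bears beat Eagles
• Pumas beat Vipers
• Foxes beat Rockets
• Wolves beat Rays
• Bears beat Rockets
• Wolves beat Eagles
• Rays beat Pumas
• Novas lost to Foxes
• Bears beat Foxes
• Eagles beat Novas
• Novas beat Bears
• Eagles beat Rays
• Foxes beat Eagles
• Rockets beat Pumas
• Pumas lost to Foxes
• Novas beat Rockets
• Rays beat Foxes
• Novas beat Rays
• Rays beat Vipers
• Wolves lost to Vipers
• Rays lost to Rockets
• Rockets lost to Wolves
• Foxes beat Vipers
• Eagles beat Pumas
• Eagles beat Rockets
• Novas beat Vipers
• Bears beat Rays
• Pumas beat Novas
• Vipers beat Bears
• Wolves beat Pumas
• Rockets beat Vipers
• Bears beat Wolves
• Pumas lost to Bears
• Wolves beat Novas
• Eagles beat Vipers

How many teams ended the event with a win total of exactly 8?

0

Win totals: Wolves 6, Rays 3, Rockets 3, Novas 4, Eagles 5, Bears 6, Pumas 2, Vipers 2, Foxes 5.
No team has exactly 8 wins.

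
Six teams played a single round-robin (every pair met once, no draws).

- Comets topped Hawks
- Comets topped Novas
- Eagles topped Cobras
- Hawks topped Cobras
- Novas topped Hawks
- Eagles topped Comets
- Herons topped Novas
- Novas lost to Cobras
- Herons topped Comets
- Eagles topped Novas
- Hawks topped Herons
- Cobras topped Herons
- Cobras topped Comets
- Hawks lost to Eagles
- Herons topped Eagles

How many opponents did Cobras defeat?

Cobras' results: beat Novas, Comets, Herons; lost to Eagles, Hawks.
That is 3 wins.

3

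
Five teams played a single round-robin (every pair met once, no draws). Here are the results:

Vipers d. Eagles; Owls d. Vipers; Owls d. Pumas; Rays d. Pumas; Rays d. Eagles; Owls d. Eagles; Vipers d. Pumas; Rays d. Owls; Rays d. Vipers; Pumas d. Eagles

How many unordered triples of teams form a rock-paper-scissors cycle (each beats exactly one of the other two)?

Win totals: Eagles 0, Rays 4, Vipers 2, Pumas 1, Owls 3.
A team with w wins dominates both others in C(w,2) triples; summing gives 0 + 6 + 1 + 0 + 3 = 10 transitive triples.
Total triples C(5,3) = 10, so cyclic triples = 10 − 10 = 0.

0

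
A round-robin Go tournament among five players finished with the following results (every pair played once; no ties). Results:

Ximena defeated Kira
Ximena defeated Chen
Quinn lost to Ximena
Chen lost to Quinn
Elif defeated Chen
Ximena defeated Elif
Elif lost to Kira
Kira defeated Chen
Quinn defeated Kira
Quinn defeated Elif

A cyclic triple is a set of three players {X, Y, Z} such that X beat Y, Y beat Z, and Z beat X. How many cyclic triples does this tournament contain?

0

Of the C(5,3) = 10 triples, the cyclic ones are: none.
That is 0.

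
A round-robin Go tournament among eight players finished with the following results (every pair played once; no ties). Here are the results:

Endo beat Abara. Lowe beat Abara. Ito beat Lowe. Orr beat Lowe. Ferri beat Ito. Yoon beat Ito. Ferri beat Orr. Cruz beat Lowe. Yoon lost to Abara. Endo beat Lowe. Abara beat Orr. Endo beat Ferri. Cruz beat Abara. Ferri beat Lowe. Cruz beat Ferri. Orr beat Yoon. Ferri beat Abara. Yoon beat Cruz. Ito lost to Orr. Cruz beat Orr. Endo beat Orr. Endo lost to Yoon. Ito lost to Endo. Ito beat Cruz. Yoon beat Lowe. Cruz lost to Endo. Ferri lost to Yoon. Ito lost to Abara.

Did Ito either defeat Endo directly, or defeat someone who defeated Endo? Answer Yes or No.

No

Ito did not beat Endo directly.
Ito beat Cruz, Lowe, but each of them lost to Endo. No two-step path.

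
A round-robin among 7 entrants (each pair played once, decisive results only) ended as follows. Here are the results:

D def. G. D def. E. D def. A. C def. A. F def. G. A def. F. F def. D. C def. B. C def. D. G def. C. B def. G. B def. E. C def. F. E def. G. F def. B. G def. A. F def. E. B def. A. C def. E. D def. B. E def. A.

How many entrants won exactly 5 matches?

Win totals: A 1, B 3, C 5, D 4, E 2, F 4, G 2.
Exactly 5: C — 1 entrant.

1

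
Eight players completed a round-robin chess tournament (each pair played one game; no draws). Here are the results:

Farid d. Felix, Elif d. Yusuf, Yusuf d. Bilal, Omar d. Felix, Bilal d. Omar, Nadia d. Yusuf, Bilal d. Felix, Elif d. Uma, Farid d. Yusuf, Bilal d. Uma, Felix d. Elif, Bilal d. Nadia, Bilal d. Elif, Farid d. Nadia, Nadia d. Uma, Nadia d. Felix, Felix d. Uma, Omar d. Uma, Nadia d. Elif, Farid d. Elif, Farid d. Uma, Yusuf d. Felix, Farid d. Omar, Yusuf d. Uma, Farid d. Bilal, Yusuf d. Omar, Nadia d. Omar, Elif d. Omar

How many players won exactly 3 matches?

1

Win totals: Elif 3, Farid 7, Bilal 5, Yusuf 4, Nadia 5, Felix 2, Omar 2, Uma 0.
Exactly 3: Elif — 1 player.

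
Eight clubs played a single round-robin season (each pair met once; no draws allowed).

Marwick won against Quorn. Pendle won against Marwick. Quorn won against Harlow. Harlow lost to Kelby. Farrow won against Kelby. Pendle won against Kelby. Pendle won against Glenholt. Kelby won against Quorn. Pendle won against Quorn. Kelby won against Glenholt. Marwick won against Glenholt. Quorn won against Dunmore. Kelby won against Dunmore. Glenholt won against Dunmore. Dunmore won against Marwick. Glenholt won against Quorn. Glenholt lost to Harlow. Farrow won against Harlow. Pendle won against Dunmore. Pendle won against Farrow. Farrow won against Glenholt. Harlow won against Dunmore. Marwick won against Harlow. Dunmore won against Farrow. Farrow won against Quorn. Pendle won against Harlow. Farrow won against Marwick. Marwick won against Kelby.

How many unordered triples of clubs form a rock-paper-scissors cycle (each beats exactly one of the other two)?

9

Win totals: Farrow 5, Dunmore 2, Marwick 4, Pendle 7, Harlow 2, Glenholt 2, Kelby 4, Quorn 2.
A club with w wins dominates both others in C(w,2) triples; summing gives 10 + 1 + 6 + 21 + 1 + 1 + 6 + 1 = 47 transitive triples.
Total triples C(8,3) = 56, so cyclic triples = 56 − 47 = 9.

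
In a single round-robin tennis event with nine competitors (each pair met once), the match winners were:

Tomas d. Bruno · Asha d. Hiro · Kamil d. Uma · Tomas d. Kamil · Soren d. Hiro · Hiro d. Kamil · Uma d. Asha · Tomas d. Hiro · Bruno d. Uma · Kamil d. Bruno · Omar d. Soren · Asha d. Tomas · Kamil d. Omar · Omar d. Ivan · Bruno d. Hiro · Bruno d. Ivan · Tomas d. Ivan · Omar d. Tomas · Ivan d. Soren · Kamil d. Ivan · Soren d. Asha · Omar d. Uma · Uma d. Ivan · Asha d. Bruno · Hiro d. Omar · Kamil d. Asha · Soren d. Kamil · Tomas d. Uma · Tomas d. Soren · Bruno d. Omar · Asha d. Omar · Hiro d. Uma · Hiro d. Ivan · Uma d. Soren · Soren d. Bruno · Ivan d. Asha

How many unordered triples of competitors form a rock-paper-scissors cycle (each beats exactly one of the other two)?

25

Win totals: Soren 4, Asha 4, Bruno 4, Kamil 5, Ivan 2, Omar 4, Hiro 4, Uma 3, Tomas 6.
A competitor with w wins dominates both others in C(w,2) triples; summing gives 6 + 6 + 6 + 10 + 1 + 6 + 6 + 3 + 15 = 59 transitive triples.
Total triples C(9,3) = 84, so cyclic triples = 84 − 59 = 25.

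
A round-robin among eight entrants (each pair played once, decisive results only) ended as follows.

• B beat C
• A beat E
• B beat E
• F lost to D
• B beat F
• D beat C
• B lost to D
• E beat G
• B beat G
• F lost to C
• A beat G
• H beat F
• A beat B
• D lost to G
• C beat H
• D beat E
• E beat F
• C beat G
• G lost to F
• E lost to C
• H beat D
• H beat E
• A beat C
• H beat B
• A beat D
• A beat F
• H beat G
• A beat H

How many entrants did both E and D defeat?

E beat: F, G.
D beat: B, C, E, F.
Both beat: F — 1.

1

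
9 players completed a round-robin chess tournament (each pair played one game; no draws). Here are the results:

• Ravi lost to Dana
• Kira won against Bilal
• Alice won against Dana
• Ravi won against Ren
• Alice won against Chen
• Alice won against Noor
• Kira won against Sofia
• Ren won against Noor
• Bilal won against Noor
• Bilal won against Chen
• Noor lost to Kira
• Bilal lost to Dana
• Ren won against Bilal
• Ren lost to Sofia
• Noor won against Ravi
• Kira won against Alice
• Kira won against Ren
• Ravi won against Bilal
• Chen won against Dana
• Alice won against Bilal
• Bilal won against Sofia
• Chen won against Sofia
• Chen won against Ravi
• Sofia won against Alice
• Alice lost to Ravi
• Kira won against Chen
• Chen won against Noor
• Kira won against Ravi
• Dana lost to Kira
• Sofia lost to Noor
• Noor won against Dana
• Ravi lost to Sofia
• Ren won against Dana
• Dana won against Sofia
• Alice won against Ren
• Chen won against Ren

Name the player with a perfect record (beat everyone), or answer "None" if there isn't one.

Kira has 8 wins out of 8 opponents — a perfect record.

Kira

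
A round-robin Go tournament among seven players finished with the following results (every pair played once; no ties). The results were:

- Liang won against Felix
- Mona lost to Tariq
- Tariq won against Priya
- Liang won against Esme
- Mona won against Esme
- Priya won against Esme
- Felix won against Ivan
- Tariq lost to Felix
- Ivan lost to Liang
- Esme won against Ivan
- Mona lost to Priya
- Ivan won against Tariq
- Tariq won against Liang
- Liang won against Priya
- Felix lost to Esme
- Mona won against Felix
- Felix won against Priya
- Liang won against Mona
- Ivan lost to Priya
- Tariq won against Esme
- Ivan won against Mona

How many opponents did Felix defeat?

3

Felix's results: beat Priya, Ivan, Tariq; lost to Esme, Mona, Liang.
That is 3 wins.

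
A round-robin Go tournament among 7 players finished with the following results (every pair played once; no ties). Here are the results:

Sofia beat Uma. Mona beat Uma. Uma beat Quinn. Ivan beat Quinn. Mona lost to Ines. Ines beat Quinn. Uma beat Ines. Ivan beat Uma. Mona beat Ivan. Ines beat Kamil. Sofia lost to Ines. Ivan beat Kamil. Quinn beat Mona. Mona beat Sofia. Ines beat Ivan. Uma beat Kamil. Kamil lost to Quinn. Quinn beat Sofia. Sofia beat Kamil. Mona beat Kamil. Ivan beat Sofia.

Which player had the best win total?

Win totals: Mona 4, Uma 3, Ivan 4, Ines 5, Sofia 2, Quinn 3, Kamil 0.
Ines leads with 5 wins (next highest: 4).

Ines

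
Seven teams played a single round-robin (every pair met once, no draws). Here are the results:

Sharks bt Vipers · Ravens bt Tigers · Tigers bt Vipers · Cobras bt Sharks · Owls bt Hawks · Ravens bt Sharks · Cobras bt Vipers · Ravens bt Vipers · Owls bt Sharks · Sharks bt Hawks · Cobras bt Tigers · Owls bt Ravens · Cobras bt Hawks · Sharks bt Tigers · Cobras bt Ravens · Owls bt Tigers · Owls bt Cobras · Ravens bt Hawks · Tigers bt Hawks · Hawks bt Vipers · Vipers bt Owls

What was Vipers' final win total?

1

Vipers' results: beat Owls; lost to Cobras, Ravens, Tigers, Hawks, Sharks.
That is 1 win.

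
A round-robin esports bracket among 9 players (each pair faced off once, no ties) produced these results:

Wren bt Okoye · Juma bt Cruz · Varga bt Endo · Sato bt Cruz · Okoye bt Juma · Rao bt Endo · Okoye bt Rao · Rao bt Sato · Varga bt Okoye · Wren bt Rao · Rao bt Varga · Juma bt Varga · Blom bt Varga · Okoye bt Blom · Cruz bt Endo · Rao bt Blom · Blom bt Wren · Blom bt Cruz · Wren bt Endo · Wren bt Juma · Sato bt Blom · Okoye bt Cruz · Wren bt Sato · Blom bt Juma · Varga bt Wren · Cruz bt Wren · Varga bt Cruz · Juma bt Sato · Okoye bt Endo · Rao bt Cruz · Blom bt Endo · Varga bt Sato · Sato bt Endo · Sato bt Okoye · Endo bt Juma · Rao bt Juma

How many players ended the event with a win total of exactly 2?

1

Win totals: Juma 3, Cruz 2, Wren 5, Blom 5, Rao 6, Sato 4, Varga 5, Okoye 5, Endo 1.
Exactly 2: Cruz — 1 player.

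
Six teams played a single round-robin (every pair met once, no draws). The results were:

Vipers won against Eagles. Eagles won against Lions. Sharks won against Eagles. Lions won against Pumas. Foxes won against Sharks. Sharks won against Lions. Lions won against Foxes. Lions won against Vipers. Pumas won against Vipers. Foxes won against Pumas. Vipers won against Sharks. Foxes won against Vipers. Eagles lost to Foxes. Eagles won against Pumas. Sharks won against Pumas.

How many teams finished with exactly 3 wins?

Win totals: Lions 3, Foxes 4, Pumas 1, Eagles 2, Sharks 3, Vipers 2.
Exactly 3: Lions, Sharks — 2 teams.

2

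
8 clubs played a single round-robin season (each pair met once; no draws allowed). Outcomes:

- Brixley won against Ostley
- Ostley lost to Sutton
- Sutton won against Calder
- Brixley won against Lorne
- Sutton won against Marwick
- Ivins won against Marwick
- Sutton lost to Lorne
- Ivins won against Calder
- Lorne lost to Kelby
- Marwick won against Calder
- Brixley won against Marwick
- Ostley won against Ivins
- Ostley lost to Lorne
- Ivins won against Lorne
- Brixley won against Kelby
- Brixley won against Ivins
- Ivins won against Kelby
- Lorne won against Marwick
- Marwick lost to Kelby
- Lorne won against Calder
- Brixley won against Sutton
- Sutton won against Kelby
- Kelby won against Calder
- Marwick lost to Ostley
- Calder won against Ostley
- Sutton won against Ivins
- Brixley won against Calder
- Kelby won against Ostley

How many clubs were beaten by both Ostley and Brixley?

2

Ostley beat: Ivins, Marwick.
Brixley beat: Kelby, Ostley, Calder, Ivins, Sutton, Lorne, Marwick.
Both beat: Ivins, Marwick — 2.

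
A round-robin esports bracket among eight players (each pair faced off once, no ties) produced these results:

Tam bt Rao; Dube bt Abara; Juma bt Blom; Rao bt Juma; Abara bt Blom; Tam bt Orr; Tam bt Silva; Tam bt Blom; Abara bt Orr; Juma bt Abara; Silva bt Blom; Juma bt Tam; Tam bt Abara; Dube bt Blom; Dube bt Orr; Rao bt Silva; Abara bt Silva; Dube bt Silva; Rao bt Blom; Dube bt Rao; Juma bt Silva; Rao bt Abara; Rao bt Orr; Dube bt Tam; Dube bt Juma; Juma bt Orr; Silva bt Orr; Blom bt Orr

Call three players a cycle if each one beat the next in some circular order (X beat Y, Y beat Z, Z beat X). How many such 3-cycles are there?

1

Win totals: Rao 5, Blom 1, Abara 3, Tam 5, Juma 5, Silva 2, Dube 7, Orr 0.
A player with w wins dominates both others in C(w,2) triples; summing gives 10 + 0 + 3 + 10 + 10 + 1 + 21 + 0 = 55 transitive triples.
Total triples C(8,3) = 56, so cyclic triples = 56 − 55 = 1.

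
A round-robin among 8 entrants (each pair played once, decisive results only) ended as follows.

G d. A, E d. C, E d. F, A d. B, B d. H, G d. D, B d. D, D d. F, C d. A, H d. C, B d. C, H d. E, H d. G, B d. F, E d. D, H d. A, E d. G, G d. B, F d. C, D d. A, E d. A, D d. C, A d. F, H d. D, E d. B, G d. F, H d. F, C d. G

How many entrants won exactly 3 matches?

1

Win totals: A 2, B 4, C 2, D 3, E 6, F 1, G 4, H 6.
Exactly 3: D — 1 entrant.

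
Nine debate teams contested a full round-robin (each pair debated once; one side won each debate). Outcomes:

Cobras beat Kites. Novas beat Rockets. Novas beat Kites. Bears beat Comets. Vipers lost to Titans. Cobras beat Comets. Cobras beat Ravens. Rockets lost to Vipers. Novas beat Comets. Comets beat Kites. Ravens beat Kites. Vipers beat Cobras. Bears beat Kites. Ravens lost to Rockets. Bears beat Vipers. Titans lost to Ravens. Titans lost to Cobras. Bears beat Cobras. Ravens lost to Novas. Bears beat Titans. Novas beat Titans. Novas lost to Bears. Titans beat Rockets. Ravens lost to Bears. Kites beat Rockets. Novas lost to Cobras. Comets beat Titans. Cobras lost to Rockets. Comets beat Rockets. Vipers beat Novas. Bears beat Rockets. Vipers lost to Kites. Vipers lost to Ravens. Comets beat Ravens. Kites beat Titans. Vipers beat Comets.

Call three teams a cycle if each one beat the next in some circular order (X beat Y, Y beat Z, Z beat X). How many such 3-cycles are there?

Win totals: Ravens 3, Cobras 5, Comets 4, Novas 5, Vipers 4, Bears 8, Titans 2, Kites 3, Rockets 2.
A team with w wins dominates both others in C(w,2) triples; summing gives 3 + 10 + 6 + 10 + 6 + 28 + 1 + 3 + 1 = 68 transitive triples.
Total triples C(9,3) = 84, so cyclic triples = 84 − 68 = 16.

16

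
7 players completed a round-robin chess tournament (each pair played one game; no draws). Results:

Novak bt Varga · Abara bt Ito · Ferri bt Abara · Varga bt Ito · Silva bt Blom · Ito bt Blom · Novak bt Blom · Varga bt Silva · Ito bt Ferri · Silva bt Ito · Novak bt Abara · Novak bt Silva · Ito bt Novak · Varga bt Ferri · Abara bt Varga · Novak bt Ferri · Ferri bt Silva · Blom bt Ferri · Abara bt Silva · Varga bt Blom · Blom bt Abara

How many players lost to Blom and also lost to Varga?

Blom beat: Ferri, Abara.
Varga beat: Silva, Ferri, Blom, Ito.
Both beat: Ferri — 1.

1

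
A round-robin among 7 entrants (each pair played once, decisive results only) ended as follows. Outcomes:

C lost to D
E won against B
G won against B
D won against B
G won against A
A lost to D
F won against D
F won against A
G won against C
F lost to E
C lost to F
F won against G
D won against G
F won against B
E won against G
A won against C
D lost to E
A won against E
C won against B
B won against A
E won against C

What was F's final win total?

5

F's results: beat A, B, C, D, G; lost to E.
That is 5 wins.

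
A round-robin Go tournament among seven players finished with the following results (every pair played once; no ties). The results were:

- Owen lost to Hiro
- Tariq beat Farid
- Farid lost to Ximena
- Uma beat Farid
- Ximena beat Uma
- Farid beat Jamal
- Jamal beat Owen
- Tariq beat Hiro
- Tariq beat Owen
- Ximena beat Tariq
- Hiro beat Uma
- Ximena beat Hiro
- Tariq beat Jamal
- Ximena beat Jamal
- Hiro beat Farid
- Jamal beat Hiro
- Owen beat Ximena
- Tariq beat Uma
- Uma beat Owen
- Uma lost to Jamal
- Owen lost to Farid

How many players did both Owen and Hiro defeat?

0

Owen beat: Ximena.
Hiro beat: Farid, Owen, Uma.
No one was beaten by both.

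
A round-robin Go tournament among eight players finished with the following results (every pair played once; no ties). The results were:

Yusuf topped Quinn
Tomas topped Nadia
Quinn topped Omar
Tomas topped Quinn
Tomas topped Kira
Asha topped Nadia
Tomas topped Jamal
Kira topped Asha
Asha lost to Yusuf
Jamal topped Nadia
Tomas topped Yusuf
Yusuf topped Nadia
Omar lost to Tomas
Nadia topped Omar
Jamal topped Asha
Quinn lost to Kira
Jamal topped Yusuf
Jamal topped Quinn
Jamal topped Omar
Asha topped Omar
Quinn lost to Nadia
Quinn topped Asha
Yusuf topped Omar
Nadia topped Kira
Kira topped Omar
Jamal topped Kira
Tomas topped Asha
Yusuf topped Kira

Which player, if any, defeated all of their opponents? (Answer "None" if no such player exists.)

Tomas

Tomas has 7 wins out of 7 opponents — a perfect record.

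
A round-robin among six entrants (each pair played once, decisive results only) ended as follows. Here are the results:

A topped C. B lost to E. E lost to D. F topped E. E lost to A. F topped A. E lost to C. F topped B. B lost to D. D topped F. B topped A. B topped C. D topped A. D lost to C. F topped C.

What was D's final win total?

4

D's results: beat A, B, E, F; lost to C.
That is 4 wins.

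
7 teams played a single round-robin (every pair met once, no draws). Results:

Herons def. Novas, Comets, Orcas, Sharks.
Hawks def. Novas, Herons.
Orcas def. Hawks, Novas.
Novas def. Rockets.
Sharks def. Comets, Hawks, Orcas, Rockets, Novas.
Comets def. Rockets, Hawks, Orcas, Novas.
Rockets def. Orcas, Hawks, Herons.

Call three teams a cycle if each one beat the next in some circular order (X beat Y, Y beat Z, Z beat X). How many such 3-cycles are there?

8

Win totals: Rockets 3, Herons 4, Hawks 2, Sharks 5, Comets 4, Novas 1, Orcas 2.
A team with w wins dominates both others in C(w,2) triples; summing gives 3 + 6 + 1 + 10 + 6 + 0 + 1 = 27 transitive triples.
Total triples C(7,3) = 35, so cyclic triples = 35 − 27 = 8.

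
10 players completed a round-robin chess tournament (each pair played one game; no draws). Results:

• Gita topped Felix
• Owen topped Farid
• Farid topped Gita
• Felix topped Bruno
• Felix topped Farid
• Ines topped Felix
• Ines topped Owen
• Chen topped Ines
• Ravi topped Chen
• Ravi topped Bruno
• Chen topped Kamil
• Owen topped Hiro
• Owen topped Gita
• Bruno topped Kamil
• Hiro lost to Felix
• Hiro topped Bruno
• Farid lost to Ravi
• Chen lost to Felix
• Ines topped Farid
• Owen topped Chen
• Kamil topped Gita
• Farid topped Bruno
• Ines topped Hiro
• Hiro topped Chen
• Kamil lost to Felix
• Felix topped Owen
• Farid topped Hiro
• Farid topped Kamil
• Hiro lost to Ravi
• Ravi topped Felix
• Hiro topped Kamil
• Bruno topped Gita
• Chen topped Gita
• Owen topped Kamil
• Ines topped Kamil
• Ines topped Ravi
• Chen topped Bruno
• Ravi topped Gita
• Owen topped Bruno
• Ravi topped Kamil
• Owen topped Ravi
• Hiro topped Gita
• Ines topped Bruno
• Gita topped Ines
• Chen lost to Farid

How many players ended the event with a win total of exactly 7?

Win totals: Chen 4, Bruno 2, Ravi 7, Owen 7, Gita 2, Farid 5, Kamil 1, Felix 6, Ines 7, Hiro 4.
Exactly 7: Ravi, Owen, Ines — 3 players.

3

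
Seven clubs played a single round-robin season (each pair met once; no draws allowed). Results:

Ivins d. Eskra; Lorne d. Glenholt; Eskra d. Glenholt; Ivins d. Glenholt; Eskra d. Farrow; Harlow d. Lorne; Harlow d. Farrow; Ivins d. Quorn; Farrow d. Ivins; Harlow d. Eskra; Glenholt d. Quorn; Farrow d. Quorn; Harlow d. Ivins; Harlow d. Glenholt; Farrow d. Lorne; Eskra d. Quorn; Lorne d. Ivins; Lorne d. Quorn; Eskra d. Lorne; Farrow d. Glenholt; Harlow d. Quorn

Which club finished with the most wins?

Win totals: Ivins 3, Glenholt 1, Harlow 6, Quorn 0, Lorne 3, Farrow 4, Eskra 4.
Harlow leads with 6 wins (next highest: 4).

Harlow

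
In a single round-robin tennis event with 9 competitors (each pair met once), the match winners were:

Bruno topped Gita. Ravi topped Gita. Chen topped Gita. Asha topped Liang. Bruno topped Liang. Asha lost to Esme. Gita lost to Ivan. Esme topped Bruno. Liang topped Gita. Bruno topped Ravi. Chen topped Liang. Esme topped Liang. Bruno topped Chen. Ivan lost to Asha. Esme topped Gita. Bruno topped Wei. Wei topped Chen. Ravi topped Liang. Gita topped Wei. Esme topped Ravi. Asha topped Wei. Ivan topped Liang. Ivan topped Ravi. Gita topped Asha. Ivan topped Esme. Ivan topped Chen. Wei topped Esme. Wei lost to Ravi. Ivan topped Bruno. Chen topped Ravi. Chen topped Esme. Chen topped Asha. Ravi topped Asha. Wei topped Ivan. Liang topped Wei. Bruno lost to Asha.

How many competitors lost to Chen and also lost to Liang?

1

Chen beat: Asha, Gita, Ravi, Liang, Esme.
Liang beat: Gita, Wei.
Both beat: Gita — 1.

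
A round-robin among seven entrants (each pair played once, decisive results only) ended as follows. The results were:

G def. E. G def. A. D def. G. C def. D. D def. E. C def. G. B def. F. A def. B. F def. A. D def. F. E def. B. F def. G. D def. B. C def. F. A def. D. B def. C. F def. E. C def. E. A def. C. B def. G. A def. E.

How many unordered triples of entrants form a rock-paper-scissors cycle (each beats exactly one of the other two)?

Win totals: A 4, B 3, C 4, D 4, E 1, F 3, G 2.
An entrant with w wins dominates both others in C(w,2) triples; summing gives 6 + 3 + 6 + 6 + 0 + 3 + 1 = 25 transitive triples.
Total triples C(7,3) = 35, so cyclic triples = 35 − 25 = 10.

10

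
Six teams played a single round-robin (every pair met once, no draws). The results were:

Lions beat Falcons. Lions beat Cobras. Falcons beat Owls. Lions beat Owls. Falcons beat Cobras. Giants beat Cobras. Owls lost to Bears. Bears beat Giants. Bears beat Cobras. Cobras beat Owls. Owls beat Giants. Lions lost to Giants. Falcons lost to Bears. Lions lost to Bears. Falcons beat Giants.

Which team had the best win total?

Bears

Win totals: Falcons 3, Cobras 1, Giants 2, Bears 5, Owls 1, Lions 3.
Bears leads with 5 wins (next highest: 3).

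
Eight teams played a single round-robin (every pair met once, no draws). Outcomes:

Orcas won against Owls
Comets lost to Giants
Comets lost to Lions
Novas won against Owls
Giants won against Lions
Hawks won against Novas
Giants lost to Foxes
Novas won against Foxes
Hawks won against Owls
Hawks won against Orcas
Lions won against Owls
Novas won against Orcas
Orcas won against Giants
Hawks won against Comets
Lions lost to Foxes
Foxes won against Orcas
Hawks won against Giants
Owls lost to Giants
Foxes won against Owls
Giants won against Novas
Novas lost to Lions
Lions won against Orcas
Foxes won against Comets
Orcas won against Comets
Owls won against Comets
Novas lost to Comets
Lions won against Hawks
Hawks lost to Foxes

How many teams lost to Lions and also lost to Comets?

Lions beat: Orcas, Novas, Comets, Owls, Hawks.
Comets beat: Novas.
Both beat: Novas — 1.

1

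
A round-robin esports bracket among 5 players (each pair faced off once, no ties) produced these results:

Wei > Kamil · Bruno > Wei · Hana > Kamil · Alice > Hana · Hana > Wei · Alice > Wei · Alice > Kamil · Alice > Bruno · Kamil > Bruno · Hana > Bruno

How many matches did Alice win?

Alice's results: beat Wei, Bruno, Kamil, Hana; lost to no one.
That is 4 wins.

4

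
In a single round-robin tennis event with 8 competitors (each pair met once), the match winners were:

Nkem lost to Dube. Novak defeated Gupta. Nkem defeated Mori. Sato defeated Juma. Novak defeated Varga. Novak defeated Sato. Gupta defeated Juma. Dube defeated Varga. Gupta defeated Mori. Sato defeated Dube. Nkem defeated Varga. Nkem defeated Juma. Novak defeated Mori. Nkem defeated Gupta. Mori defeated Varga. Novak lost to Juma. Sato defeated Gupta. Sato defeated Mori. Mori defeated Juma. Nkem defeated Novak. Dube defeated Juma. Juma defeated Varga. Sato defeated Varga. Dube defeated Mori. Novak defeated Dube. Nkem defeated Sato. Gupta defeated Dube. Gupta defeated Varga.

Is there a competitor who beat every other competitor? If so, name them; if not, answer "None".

Highest win total is Nkem with 6 (out of 7 possible).
Nkem lost to Dube, so no competitor went undefeated.

None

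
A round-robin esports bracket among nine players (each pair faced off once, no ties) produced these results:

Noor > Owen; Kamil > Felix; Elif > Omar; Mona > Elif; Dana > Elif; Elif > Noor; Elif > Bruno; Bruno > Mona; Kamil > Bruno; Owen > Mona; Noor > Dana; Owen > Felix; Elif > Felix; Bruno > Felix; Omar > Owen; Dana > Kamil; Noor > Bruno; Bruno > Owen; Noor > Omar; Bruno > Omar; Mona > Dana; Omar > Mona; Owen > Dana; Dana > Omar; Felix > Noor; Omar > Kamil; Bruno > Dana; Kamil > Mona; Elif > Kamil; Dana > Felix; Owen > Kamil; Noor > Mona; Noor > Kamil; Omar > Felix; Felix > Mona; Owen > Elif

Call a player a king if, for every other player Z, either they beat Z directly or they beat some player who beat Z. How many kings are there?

Kamil reaches everyone (king).
Omar reaches everyone (king).
Elif reaches everyone (king).
Noor reaches everyone (king).
Bruno reaches everyone (king).
Felix reaches everyone (king).
Mona cannot reach Owen in two steps.
Owen reaches everyone (king).
Dana reaches everyone (king).
Kings: Kamil, Omar, Elif, Noor, Bruno, Felix, Owen, Dana — 8.

8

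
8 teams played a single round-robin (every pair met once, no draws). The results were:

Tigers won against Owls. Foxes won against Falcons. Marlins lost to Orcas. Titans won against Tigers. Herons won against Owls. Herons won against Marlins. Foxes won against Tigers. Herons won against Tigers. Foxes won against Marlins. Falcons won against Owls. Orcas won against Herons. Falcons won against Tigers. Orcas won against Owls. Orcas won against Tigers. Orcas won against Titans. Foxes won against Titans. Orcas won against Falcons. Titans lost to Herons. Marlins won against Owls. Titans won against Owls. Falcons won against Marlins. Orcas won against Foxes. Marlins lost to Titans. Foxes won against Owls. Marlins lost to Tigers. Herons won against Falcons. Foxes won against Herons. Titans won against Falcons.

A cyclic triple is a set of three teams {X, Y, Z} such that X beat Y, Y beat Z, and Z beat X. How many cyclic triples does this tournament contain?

0

Win totals: Tigers 2, Marlins 1, Orcas 7, Owls 0, Herons 5, Falcons 3, Titans 4, Foxes 6.
A team with w wins dominates both others in C(w,2) triples; summing gives 1 + 0 + 21 + 0 + 10 + 3 + 6 + 15 = 56 transitive triples.
Total triples C(8,3) = 56, so cyclic triples = 56 − 56 = 0.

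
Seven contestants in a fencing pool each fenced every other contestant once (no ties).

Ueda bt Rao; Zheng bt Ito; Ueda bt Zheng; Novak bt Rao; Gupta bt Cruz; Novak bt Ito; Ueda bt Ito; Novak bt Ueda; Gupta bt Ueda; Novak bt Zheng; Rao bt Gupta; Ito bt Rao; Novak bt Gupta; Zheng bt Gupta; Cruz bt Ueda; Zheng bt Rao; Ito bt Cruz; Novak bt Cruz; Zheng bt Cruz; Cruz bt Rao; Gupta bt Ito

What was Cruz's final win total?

2

Cruz's results: beat Ueda, Rao; lost to Novak, Zheng, Ito, Gupta.
That is 2 wins.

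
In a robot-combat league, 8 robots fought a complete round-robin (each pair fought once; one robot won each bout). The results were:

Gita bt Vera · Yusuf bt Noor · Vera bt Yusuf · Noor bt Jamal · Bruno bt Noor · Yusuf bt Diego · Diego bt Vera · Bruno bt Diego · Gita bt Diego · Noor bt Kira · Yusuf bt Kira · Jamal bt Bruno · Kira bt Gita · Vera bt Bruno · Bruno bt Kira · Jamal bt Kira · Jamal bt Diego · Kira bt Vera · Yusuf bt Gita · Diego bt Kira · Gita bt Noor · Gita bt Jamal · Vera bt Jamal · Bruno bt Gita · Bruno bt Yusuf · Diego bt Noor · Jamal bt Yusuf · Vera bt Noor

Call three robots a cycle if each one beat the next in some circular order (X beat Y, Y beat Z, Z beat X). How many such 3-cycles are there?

Win totals: Bruno 5, Gita 4, Noor 2, Diego 3, Yusuf 4, Vera 4, Kira 2, Jamal 4.
A robot with w wins dominates both others in C(w,2) triples; summing gives 10 + 6 + 1 + 3 + 6 + 6 + 1 + 6 = 39 transitive triples.
Total triples C(8,3) = 56, so cyclic triples = 56 − 39 = 17.

17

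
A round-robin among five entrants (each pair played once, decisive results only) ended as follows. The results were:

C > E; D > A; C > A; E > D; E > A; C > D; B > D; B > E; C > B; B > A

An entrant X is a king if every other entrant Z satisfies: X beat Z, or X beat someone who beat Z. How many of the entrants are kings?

1

A cannot reach B, C, D, E in two steps.
B cannot reach C in two steps.
C reaches everyone (king).
D cannot reach B, C, E in two steps.
E cannot reach B, C in two steps.
Kings: C — 1.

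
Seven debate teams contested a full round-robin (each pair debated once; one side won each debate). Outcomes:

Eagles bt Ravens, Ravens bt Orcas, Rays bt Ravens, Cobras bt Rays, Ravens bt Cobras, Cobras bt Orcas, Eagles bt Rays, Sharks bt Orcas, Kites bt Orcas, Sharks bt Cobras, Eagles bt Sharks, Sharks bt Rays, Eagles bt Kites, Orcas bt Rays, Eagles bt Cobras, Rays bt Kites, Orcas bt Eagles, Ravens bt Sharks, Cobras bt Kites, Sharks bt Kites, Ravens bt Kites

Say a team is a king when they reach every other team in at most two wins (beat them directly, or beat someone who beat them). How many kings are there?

4

Eagles reaches everyone (king).
Rays cannot reach Eagles in two steps.
Ravens reaches everyone (king).
Kites cannot reach Ravens, Cobras, Sharks in two steps.
Cobras cannot reach Sharks in two steps.
Sharks reaches everyone (king).
Orcas reaches everyone (king).
Kings: Eagles, Ravens, Sharks, Orcas — 4.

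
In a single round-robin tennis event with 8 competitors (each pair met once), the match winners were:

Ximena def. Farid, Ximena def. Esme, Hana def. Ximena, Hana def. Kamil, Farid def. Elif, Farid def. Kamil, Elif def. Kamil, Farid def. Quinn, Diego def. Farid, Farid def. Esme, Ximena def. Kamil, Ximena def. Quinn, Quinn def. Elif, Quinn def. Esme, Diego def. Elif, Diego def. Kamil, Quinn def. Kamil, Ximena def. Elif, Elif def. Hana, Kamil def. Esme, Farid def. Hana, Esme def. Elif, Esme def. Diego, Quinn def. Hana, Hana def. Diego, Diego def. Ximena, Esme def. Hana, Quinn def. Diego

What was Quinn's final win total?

Quinn's results: beat Elif, Kamil, Diego, Hana, Esme; lost to Ximena, Farid.
That is 5 wins.

5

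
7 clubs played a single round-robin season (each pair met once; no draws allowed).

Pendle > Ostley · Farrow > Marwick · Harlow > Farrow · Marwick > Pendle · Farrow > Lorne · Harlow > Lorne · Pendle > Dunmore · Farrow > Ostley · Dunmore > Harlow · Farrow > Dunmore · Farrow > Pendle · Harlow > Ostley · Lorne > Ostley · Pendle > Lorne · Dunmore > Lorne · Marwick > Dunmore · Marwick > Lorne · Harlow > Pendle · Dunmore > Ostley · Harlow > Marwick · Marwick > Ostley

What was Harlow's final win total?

Harlow's results: beat Ostley, Farrow, Pendle, Lorne, Marwick; lost to Dunmore.
That is 5 wins.

5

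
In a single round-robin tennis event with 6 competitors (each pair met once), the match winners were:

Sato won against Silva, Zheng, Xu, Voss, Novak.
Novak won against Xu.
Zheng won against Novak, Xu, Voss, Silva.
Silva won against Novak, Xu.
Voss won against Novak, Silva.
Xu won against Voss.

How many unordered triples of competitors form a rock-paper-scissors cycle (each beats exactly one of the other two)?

2

Win totals: Sato 5, Zheng 4, Novak 1, Voss 2, Silva 2, Xu 1.
A competitor with w wins dominates both others in C(w,2) triples; summing gives 10 + 6 + 0 + 1 + 1 + 0 = 18 transitive triples.
Total triples C(6,3) = 20, so cyclic triples = 20 − 18 = 2.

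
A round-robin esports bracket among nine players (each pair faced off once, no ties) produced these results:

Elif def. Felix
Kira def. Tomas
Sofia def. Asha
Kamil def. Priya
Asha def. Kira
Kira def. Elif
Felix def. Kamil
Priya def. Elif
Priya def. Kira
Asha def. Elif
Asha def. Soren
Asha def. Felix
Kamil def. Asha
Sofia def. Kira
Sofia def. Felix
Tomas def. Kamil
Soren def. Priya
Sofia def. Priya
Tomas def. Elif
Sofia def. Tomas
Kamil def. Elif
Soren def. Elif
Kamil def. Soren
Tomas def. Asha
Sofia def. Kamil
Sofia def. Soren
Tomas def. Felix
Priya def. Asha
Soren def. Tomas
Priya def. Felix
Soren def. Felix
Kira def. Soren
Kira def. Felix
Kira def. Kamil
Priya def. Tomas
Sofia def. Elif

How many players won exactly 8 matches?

1

Win totals: Kira 5, Sofia 8, Priya 5, Elif 1, Asha 4, Felix 1, Tomas 4, Soren 4, Kamil 4.
Exactly 8: Sofia — 1 player.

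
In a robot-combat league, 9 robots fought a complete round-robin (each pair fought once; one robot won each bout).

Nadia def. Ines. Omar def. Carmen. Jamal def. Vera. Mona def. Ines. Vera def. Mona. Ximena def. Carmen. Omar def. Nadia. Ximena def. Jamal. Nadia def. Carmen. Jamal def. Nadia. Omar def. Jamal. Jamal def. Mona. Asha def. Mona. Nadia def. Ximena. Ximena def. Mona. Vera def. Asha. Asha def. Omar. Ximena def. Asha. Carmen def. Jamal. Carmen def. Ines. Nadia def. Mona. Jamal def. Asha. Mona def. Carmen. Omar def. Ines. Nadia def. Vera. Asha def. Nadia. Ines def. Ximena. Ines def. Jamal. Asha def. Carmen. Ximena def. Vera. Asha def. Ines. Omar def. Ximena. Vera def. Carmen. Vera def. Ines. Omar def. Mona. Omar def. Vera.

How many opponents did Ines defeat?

Ines' results: beat Jamal, Ximena; lost to Mona, Carmen, Omar, Asha, Nadia, Vera.
That is 2 wins.

2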